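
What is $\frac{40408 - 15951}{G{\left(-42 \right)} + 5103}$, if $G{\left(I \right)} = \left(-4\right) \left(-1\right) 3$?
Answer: $\frac{24457}{5115} \approx 4.7814$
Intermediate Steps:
$G{\left(I \right)} = 12$ ($G{\left(I \right)} = 4 \cdot 3 = 12$)
$\frac{40408 - 15951}{G{\left(-42 \right)} + 5103} = \frac{40408 - 15951}{12 + 5103} = \frac{24457}{5115}$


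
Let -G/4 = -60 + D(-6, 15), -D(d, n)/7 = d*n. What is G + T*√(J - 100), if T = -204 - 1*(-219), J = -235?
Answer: -2280 + 15*I*√335 ≈ -2280.0 + 274.54*I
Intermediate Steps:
D(d, n) = -7*d*n
G = -2280 (G = -4*(-60 - 7*(-6)*15) = -4*(-60 + 630) = -4*570 = -2280)
T = 15 (T = -204 + 219 = 15)
G + T*√(J - 100) = -2280 + 15*√(-235 - 100) = -2280 + 15*√(-335) = -2280 + 15*(I*√335) = -2280 + 15*I*√335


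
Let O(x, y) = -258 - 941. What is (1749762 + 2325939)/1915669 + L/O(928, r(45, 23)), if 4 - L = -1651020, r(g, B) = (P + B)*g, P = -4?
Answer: -451132675651/328126733 ≈ -1374.9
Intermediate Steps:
r(g, B) = g*(-4 + B) (r(g, B) = (-4 + B)*g = g*(-4 + B))
O(x, y) = -1199
L = 1651024 (L = 4 - 1*(-1651020) = 4 + 1651020 = 1651024)
(1749762 + 2325939)/1915669 + L/O(928, r(45, 23)) = (1749762 + 2325939)/1915669 + 1651024/(-1199) = 4075701*(1/1915669) + 1651024*(-1/1199) = 582243/273667 - 1651024/1199 = -451132675651/328126733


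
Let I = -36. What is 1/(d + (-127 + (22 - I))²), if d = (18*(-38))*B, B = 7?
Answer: -1/27 ≈ -0.037037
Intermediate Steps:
d = -4788 (d = (18*(-38))*7 = -684*7 = -4788)
1/(d + (-127 + (22 - I))²) = 1/(-4788 + (-127 + (22 - 1*(-36)))²) = 1/(-4788 + (-127 + (22 + 36))²) = 1/(-4788 + (-127 + 58)²) = 1/(-4788 + (-69)²) = 1/(-4788 + 4761) = 1/(-27) = -1/27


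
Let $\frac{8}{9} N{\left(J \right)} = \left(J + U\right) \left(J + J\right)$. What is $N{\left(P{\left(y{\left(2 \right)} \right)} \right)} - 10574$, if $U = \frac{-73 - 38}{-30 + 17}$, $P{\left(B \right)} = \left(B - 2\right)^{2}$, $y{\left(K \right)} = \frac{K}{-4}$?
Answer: $- \frac{8624543}{832} \approx -10366.0$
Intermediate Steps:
$y{\left(K \right)} = - \frac{K}{4}$ ($y{\left(K \right)} = K \left(- \frac{1}{4}\right) = - \frac{K}{4}$)
$P{\left(B \right)} = \left(-2 + B\right)^{2}$
$U = \frac{111}{13}$ ($U = - \frac{111}{-13} = \left(-111\right) \left(- \frac{1}{13}\right) = \frac{111}{13} \approx 8.5385$)
$N{\left(J \right)} = \frac{9 J \left(\frac{111}{13} + J\right)}{4}$ ($N{\left(J \right)} = \frac{9 \left(J + \frac{111}{13}\right) \left(J + J\right)}{8} = \frac{9 \left(\frac{111}{13} + J\right) 2 J}{8} = \frac{9 \cdot 2 J \left(\frac{111}{13} + J\right)}{8} = \frac{9 J \left(\frac{111}{13} + J\right)}{4}$)
$N{\left(P{\left(y{\left(2 \right)} \right)} \right)} - 10574 = \frac{9 \left(-2 - \frac{1}{2}\right)^{2} \left(111 + 13 \left(-2 - \frac{1}{2}\right)^{2}\right)}{52} - 10574 = \frac{9 \left(- \frac{5}{2}\right)^{2} \left(111 + 13 \left(- \frac{5}{2}\right)^{2}\right)}{52} - 10574 = \frac{9}{52} \cdot \frac{25}{4} \left(111 + 13 \cdot \frac{25}{4}\right) - 10574 = \frac{9}{52} \cdot \frac{25}{4} \left(111 + \frac{325}{4}\right) - 10574 = \frac{9}{52} \cdot \frac{25}{4} \cdot \frac{769}{4} - 10574 = \frac{173025}{832} - 10574 = - \frac{8624543}{832}$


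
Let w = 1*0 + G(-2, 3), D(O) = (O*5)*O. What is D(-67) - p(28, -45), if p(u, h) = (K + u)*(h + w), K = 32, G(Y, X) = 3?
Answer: 24965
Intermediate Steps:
D(O) = 5*O² (D(O) = (5*O)*O = 5*O²)
w = 3 (w = 1*0 + 3 = 0 + 3 = 3)
p(u, h) = (3 + h)*(32 + u) (p(u, h) = (32 + u)*(h + 3) = (32 + u)*(3 + h) = (3 + h)*(32 + u))
D(-67) - p(28, -45) = 5*(-67)² - (96 + 3*28 + 32*(-45) - 45*28) = 5*4489 - (96 + 84 - 1440 - 1260) = 22445 - 1*(-2520) = 22445 + 2520 = 24965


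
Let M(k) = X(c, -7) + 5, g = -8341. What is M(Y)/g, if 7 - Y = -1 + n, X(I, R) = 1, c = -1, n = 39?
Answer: -6/8341 ≈ -0.00071934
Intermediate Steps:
Y = -31 (Y = 7 - (-1 + 39) = 7 - 1*38 = 7 - 38 = -31)
M(k) = 6 (M(k) = 1 + 5 = 6)
M(Y)/g = 6/(-8341) = 6*(-1/8341) = -6/8341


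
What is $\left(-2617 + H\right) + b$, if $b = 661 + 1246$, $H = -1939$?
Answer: $-2649$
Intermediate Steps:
$b = 1907$
$\left(-2617 + H\right) + b = \left(-2617 - 1939\right) + 1907 = -4556 + 1907 = -2649$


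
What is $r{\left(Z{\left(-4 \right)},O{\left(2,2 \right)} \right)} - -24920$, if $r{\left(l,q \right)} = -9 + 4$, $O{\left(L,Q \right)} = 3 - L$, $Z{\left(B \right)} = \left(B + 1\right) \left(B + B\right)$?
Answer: $24915$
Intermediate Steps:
$Z{\left(B \right)} = 2 B \left(1 + B\right)$ ($Z{\left(B \right)} = \left(1 + B\right) 2 B = 2 B \left(1 + B\right)$)
$r{\left(l,q \right)} = -5$
$r{\left(Z{\left(-4 \right)},O{\left(2,2 \right)} \right)} - -24920 = -5 - -24920 = -5 + 24920 = 24915$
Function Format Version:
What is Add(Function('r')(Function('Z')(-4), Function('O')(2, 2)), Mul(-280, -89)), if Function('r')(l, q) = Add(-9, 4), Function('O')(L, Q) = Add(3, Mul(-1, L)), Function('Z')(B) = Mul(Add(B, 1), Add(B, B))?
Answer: 24915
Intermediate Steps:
Function('Z')(B) = Mul(2, B, Add(1, B)) (Function('Z')(B) = Mul(Add(1, B), Mul(2, B)) = Mul(2, B, Add(1, B)))
Function('r')(l, q) = -5
Add(Function('r')(Function('Z')(-4), Function('O')(2, 2)), Mul(-280, -89)) = Add(-5, Mul(-280, -89)) = Add(-5, 24920) = 24915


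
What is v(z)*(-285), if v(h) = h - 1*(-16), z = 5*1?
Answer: -5985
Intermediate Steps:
z = 5
v(h) = 16 + h (v(h) = h + 16 = 16 + h)
v(z)*(-285) = (16 + 5)*(-285) = 21*(-285) = -5985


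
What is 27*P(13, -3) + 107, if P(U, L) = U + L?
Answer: 377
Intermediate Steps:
P(U, L) = L + U
27*P(13, -3) + 107 = 27*(-3 + 13) + 107 = 27*10 + 107 = 270 + 107 = 377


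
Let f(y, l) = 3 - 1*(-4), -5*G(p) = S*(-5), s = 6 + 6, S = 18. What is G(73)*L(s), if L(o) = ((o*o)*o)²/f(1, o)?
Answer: 53747712/7 ≈ 7.6782e+6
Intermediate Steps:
s = 12
G(p) = 18 (G(p) = -18*(-5)/5 = -⅕*(-90) = 18)
f(y, l) = 7 (f(y, l) = 3 + 4 = 7)
L(o) = o⁶/7 (L(o) = ((o*o)*o)²/7 = (o²*o)²*(⅐) = (o³)²*(⅐) = o⁶*(⅐) = o⁶/7)
G(73)*L(s) = 18*((⅐)*12⁶) = 18*((⅐)*2985984) = 18*(2985984/7) = 53747712/7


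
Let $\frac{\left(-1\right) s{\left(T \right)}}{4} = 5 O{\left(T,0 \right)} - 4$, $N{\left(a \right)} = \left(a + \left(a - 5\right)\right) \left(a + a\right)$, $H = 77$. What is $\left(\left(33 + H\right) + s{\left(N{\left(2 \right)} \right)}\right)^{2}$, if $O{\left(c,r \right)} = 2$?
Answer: $7396$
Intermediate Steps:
$N{\left(a \right)} = 2 a \left(-5 + 2 a\right)$ ($N{\left(a \right)} = \left(a + \left(-5 + a\right)\right) 2 a = \left(-5 + 2 a\right) 2 a = 2 a \left(-5 + 2 a\right)$)
$s{\left(T \right)} = -24$ ($s{\left(T \right)} = - 4 \left(5 \cdot 2 - 4\right) = - 4 \left(10 - 4\right) = \left(-4\right) 6 = -24$)
$\left(\left(33 + H\right) + s{\left(N{\left(2 \right)} \right)}\right)^{2} = \left(\left(33 + 77\right) - 24\right)^{2} = \left(110 - 24\right)^{2} = 86^{2} = 7396$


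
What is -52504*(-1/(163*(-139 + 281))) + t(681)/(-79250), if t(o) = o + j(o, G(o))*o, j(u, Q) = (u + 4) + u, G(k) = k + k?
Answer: -8693147171/917160250 ≈ -9.4783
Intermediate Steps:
G(k) = 2*k
j(u, Q) = 4 + 2*u (j(u, Q) = (4 + u) + u = 4 + 2*u)
t(o) = o + o*(4 + 2*o) (t(o) = o + (4 + 2*o)*o = o + o*(4 + 2*o))
-52504*(-1/(163*(-139 + 281))) + t(681)/(-79250) = -52504*(-1/(163*(-139 + 281))) + (681*(5 + 2*681))/(-79250) = -52504/(142*(-163)) + (681*(5 + 1362))*(-1/79250) = -52504/(-23146) + (681*1367)*(-1/79250) = -52504*(-1/23146) + 930927*(-1/79250) = 26252/11573 - 930927/79250 = -8693147171/917160250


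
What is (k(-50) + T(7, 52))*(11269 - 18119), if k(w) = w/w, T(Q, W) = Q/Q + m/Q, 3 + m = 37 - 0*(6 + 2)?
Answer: -328800/7 ≈ -46971.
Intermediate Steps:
m = 34 (m = -3 + (37 - 0*(6 + 2)) = -3 + (37 - 0*8) = -3 + (37 - 1*0) = -3 + (37 + 0) = -3 + 37 = 34)
T(Q, W) = 1 + 34/Q (T(Q, W) = Q/Q + 34/Q = 1 + 34/Q)
k(w) = 1
(k(-50) + T(7, 52))*(11269 - 18119) = (1 + (34 + 7)/7)*(11269 - 18119) = (1 + (⅐)*41)*(-6850) = (1 + 41/7)*(-6850) = (48/7)*(-6850) = -328800/7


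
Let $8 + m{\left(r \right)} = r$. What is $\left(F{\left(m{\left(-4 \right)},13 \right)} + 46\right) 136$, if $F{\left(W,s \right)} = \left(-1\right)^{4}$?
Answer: $6392$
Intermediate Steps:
$m{\left(r \right)} = -8 + r$
$F{\left(W,s \right)} = 1$
$\left(F{\left(m{\left(-4 \right)},13 \right)} + 46\right) 136 = \left(1 + 46\right) 136 = 47 \cdot 136 = 6392$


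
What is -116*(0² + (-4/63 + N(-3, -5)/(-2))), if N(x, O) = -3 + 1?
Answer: -6844/63 ≈ -108.63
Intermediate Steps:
N(x, O) = -2
-116*(0² + (-4/63 + N(-3, -5)/(-2))) = -116*(0² + (-4/63 - 2/(-2))) = -116*(0 + (-4*1/63 - 2*(-½))) = -116*(0 + (-4/63 + 1)) = -116*(0 + 59/63) = -116*59/63 = -6844/63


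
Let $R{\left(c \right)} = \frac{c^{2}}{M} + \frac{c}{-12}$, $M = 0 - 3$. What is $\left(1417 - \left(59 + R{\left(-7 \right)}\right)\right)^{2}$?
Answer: $\frac{30195025}{16} \approx 1.8872 \cdot 10^{6}$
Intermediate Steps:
$M = -3$
$R{\left(c \right)} = - \frac{c^{2}}{3} - \frac{c}{12}$ ($R{\left(c \right)} = \frac{c^{2}}{-3} + \frac{c}{-12} = c^{2} \left(- \frac{1}{3}\right) + c \left(- \frac{1}{12}\right) = - \frac{c^{2}}{3} - \frac{c}{12}$)
$\left(1417 - \left(59 + R{\left(-7 \right)}\right)\right)^{2} = \left(1417 - \left(59 + \frac{1}{12} \left(-7\right) \left(-1 - -28\right)\right)\right)^{2} = \left(1417 - \left(59 + \frac{1}{12} \left(-7\right) \left(-1 + 28\right)\right)\right)^{2} = \left(1417 - \left(59 + \frac{1}{12} \left(-7\right) 27\right)\right)^{2} = \left(1417 - \frac{173}{4}\right)^{2} = \left(\frac{5495}{4}\right)^{2} = \frac{30195025}{16}$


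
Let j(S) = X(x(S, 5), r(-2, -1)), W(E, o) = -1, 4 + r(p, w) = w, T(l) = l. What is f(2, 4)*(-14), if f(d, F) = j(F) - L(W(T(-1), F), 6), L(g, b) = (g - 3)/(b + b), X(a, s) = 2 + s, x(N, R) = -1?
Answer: 112/3 ≈ 37.333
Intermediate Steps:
r(p, w) = -4 + w
j(S) = -3 (j(S) = 2 + (-4 - 1) = 2 - 5 = -3)
L(g, b) = (-3 + g)/(2*b) (L(g, b) = (-3 + g)/((2*b)) = (-3 + g)*(1/(2*b)) = (-3 + g)/(2*b))
f(d, F) = -8/3 (f(d, F) = -3 - (-3 - 1)/(2*6) = -3 - (-4)/(2*6) = -3 - 1*(-⅓) = -3 + ⅓ = -8/3)
f(2, 4)*(-14) = -8/3*(-14) = 112/3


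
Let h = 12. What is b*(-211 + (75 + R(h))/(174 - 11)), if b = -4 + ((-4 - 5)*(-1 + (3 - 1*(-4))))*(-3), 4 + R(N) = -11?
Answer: -5424614/163 ≈ -33280.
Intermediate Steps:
R(N) = -15 (R(N) = -4 - 11 = -15)
b = 158 (b = -4 - 9*(-1 + (3 + 4))*(-3) = -4 - 9*(-1 + 7)*(-3) = -4 - 9*6*(-3) = -4 - 54*(-3) = -4 + 162 = 158)
b*(-211 + (75 + R(h))/(174 - 11)) = 158*(-211 + (75 - 15)/(174 - 11)) = 158*(-211 + 60/163) = 158*(-34333/163) = -5424614/163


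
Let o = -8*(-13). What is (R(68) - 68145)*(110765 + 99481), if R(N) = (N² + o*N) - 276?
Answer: -11926204350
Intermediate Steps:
o = 104
R(N) = -276 + N² + 104*N (R(N) = (N² + 104*N) - 276 = -276 + N² + 104*N)
(R(68) - 68145)*(110765 + 99481) = ((-276 + 68² + 104*68) - 68145)*(110765 + 99481) = ((-276 + 4624 + 7072) - 68145)*210246 = (11420 - 68145)*210246 = -56725*210246 = -11926204350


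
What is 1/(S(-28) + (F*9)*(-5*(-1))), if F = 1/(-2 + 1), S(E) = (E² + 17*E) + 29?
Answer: 1/292 ≈ 0.0034247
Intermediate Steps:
S(E) = 29 + E² + 17*E
F = -1 (F = 1/(-1) = -1)
1/(S(-28) + (F*9)*(-5*(-1))) = 1/((29 + (-28)² + 17*(-28)) + (-1*9)*(-5*(-1))) = 1/((29 + 784 - 476) - 9*5) = 1/(337 - 45) = 1/292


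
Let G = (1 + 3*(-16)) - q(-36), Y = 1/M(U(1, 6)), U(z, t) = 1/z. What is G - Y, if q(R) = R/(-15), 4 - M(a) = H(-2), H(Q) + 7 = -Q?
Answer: -2228/45 ≈ -49.511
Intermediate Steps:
H(Q) = -7 - Q
M(a) = 9 (M(a) = 4 - (-7 - 1*(-2)) = 4 - (-7 + 2) = 4 - 1*(-5) = 4 + 5 = 9)
q(R) = -R/15 (q(R) = R*(-1/15) = -R/15)
Y = 1/9 ≈ 0.11111
G = -247/5 (G = (1 + 3*(-16)) - (-1)*(-36)/15 = (1 - 48) - 1*12/5 = -47 - 12/5 = -247/5 ≈ -49.400)
G - Y = -247/5 - 1*1/9 = -247/5 - 1/9 = -2228/45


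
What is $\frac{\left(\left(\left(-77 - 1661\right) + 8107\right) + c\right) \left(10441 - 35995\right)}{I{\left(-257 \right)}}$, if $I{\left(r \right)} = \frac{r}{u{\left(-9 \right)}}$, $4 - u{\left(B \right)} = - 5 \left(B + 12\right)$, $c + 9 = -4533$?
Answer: $\frac{887056002}{257} \approx 3.4516 \cdot 10^{6}$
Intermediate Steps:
$c = -4542$ ($c = -9 - 4533 = -4542$)
$u{\left(B \right)} = 64 + 5 B$ ($u{\left(B \right)} = 4 - - 5 \left(B + 12\right) = 4 - - 5 \left(12 + B\right) = 4 - \left(-60 - 5 B\right) = 4 + \left(60 + 5 B\right) = 64 + 5 B$)
$I{\left(r \right)} = \frac{r}{19}$ ($I{\left(r \right)} = \frac{r}{64 + 5 \left(-9\right)} = \frac{r}{64 - 45} = \frac{r}{19}$)
$\frac{\left(\left(\left(-77 - 1661\right) + 8107\right) + c\right) \left(10441 - 35995\right)}{I{\left(-257 \right)}} = \frac{\left(\left(\left(-77 - 1661\right) + 8107\right) - 4542\right) \left(10441 - 35995\right)}{\frac{1}{19} \left(-257\right)} = \frac{\left(\left(-1738 + 8107\right) - 4542\right) \left(-25554\right)}{- \frac{257}{19}} = \left(6369 - 4542\right) \left(-25554\right) \left(- \frac{19}{257}\right) = 1827 \left(-25554\right) \left(- \frac{19}{257}\right) = \left(-46687158\right) \left(- \frac{19}{257}\right) = \frac{887056002}{257}$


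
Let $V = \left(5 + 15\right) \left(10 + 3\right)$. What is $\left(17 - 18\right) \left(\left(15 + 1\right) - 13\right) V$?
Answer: $-780$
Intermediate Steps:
$V = 260$ ($V = 20 \cdot 13 = 260$)
$\left(17 - 18\right) \left(\left(15 + 1\right) - 13\right) V = \left(17 - 18\right) \left(\left(15 + 1\right) - 13\right) 260 = \left(17 - 18\right) \left(16 - 13\right) 260 = \left(-1\right) 3 \cdot 260 = \left(-3\right) 260 = -780$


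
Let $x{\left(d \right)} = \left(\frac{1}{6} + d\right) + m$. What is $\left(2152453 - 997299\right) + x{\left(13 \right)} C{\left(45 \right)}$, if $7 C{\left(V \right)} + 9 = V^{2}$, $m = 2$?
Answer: $1159522$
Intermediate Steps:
$x{\left(d \right)} = \frac{13}{6} + d$ ($x{\left(d \right)} = \left(\frac{1}{6} + d\right) + 2 = \frac{13}{6} + d$)
$C{\left(V \right)} = - \frac{9}{7} + \frac{V^{2}}{7}$
$\left(2152453 - 997299\right) + x{\left(13 \right)} C{\left(45 \right)} = \left(2152453 - 997299\right) + \left(\frac{13}{6} + 13\right) \left(- \frac{9}{7} + \frac{45^{2}}{7}\right) = 1155154 + \frac{91 \left(- \frac{9}{7} + \frac{1}{7} \cdot 2025\right)}{6} = 1155154 + \frac{91 \left(- \frac{9}{7} + \frac{2025}{7}\right)}{6} = 1155154 + \frac{91}{6} \cdot 288 = 1155154 + 4368 = 1159522$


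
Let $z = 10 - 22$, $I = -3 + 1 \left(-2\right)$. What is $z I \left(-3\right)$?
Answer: $-180$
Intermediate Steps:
$I = -5$ ($I = -3 - 2 = -5$)
$z = -12$ ($z = 10 - 22 = -12$)
$z I \left(-3\right) = \left(-12\right) \left(-5\right) \left(-3\right) = 60 \left(-3\right) = -180$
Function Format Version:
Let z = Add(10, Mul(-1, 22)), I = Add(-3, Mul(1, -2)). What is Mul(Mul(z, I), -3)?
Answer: -180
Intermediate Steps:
I = -5 (I = Add(-3, -2) = -5)
z = -12 (z = Add(10, -22) = -12)
Mul(Mul(z, I), -3) = Mul(Mul(-12, -5), -3) = Mul(60, -3) = -180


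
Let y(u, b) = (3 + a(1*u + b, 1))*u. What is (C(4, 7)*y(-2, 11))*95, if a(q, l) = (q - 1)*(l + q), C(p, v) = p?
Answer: -63080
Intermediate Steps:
a(q, l) = (-1 + q)*(l + q)
y(u, b) = u*(2 + (b + u)²) (y(u, b) = (3 + ((1*u + b)² - 1*1 - (1*u + b) + 1*(1*u + b)))*u = (3 + ((u + b)² - 1 - (u + b) + 1*(u + b)))*u = (3 + ((b + u)² - 1 - (b + u) + 1*(b + u)))*u = (3 + ((b + u)² - 1 + (-b - u) + (b + u)))*u = (3 + (-1 + (b + u)²))*u = (2 + (b + u)²)*u = u*(2 + (b + u)²))
(C(4, 7)*y(-2, 11))*95 = (4*(-2*(2 + (11 - 2)²)))*95 = (4*(-2*(2 + 9²)))*95 = (4*(-2*(2 + 81)))*95 = (4*(-2*83))*95 = (4*(-166))*95 = -664*95 = -63080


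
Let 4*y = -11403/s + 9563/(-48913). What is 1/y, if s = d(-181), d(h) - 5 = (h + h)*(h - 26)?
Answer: -3665491307/318599149 ≈ -11.505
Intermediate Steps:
d(h) = 5 + 2*h*(-26 + h) (d(h) = 5 + (h + h)*(h - 26) = 5 + (2*h)*(-26 + h) = 5 + 2*h*(-26 + h))
s = 74939 (s = 5 - 52*(-181) + 2*(-181)**2 = 5 + 9412 + 2*32761 = 5 + 9412 + 65522 = 74939)
y = -318599149/3665491307 (y = (-11403/74939 + 9563/(-48913))/4 = (-11403*1/74939 + 9563*(-1/48913))/4 = (-11403/74939 - 9563/48913)/4 = (1/4)*(-1274396596/3665491307) = -318599149/3665491307 ≈ -0.086919)
1/y = 1/(-318599149/3665491307) = -3665491307/318599149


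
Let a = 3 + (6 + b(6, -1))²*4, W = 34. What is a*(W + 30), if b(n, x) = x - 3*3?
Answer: 4288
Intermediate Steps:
b(n, x) = -9 + x (b(n, x) = x - 9 = -9 + x)
a = 67 (a = 3 + (6 + (-9 - 1))²*4 = 3 + (6 - 10)²*4 = 3 + (-4)²*4 = 3 + 16*4 = 3 + 64 = 67)
a*(W + 30) = 67*(34 + 30) = 67*64 = 4288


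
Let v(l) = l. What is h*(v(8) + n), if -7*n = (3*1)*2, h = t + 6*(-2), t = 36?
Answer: 1200/7 ≈ 171.43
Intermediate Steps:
h = 24 (h = 36 + 6*(-2) = 36 - 12 = 24)
n = -6/7 (n = -3*1*2/7 = -3*2/7 = -⅐*6 = -6/7 ≈ -0.85714)
h*(v(8) + n) = 24*(8 - 6/7) = 24*(50/7) = 1200/7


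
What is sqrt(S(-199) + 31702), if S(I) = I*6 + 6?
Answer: sqrt(30514) ≈ 174.68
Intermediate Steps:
S(I) = 6 + 6*I (S(I) = 6*I + 6 = 6 + 6*I)
sqrt(S(-199) + 31702) = sqrt((6 + 6*(-199)) + 31702) = sqrt((6 - 1194) + 31702) = sqrt(-1188 + 31702) = sqrt(30514)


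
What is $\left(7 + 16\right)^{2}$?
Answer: $529$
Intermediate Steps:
$\left(7 + 16\right)^{2} = 23^{2} = 529$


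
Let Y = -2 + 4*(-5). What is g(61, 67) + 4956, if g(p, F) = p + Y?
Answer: 4995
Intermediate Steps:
Y = -22 (Y = -2 - 20 = -22)
g(p, F) = -22 + p (g(p, F) = p - 22 = -22 + p)
g(61, 67) + 4956 = (-22 + 61) + 4956 = 39 + 4956 = 4995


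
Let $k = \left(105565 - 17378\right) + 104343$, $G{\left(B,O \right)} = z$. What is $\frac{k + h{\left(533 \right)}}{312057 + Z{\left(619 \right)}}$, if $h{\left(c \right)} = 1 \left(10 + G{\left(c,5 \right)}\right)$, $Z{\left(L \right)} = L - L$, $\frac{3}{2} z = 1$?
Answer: $\frac{577622}{936171} \approx 0.617$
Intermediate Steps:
$z = \frac{2}{3}$ ($z = \frac{2}{3} \cdot 1 = \frac{2}{3} \approx 0.66667$)
$G{\left(B,O \right)} = \frac{2}{3}$
$Z{\left(L \right)} = 0$
$h{\left(c \right)} = \frac{32}{3}$ ($h{\left(c \right)} = 1 \left(10 + \frac{2}{3}\right) = 1 \cdot \frac{32}{3} = \frac{32}{3}$)
$k = 192530$ ($k = 88187 + 104343 = 192530$)
$\frac{k + h{\left(533 \right)}}{312057 + Z{\left(619 \right)}} = \frac{192530 + \frac{32}{3}}{312057 + 0} = \frac{577622}{3 \cdot 312057} = \frac{577622}{3} \cdot \frac{1}{312057} = \frac{577622}{936171}$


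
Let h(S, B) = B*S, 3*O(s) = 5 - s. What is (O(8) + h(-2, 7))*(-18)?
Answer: 270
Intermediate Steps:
O(s) = 5/3 - s/3 (O(s) = (5 - s)/3 = 5/3 - s/3)
(O(8) + h(-2, 7))*(-18) = ((5/3 - 1/3*8) + 7*(-2))*(-18) = ((5/3 - 8/3) - 14)*(-18) = (-1 - 14)*(-18) = -15*(-18) = 270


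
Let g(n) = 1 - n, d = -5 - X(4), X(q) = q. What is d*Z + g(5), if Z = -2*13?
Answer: 230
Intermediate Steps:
d = -9 (d = -5 - 1*4 = -5 - 4 = -9)
Z = -26
d*Z + g(5) = -9*(-26) + (1 - 1*5) = 234 + (1 - 5) = 234 - 4 = 230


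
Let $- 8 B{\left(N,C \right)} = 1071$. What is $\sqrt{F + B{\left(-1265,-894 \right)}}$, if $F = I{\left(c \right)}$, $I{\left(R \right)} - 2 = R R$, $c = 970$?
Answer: $\frac{\sqrt{15052290}}{4} \approx 969.93$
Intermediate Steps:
$I{\left(R \right)} = 2 + R^{2}$ ($I{\left(R \right)} = 2 + R R = 2 + R^{2}$)
$B{\left(N,C \right)} = - \frac{1071}{8}$ ($B{\left(N,C \right)} = \left(- \frac{1}{8}\right) 1071 = - \frac{1071}{8}$)
$F = 940902$ ($F = 2 + 970^{2} = 2 + 940900 = 940902$)
$\sqrt{F + B{\left(-1265,-894 \right)}} = \sqrt{940902 - \frac{1071}{8}} = \sqrt{\frac{7526145}{8}} = \frac{\sqrt{15052290}}{4}$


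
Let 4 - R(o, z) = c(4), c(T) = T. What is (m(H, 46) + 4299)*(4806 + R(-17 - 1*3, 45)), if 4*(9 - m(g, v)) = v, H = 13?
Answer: 20648979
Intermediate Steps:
R(o, z) = 0 (R(o, z) = 4 - 1*4 = 4 - 4 = 0)
m(g, v) = 9 - v/4
(m(H, 46) + 4299)*(4806 + R(-17 - 1*3, 45)) = ((9 - ¼*46) + 4299)*(4806 + 0) = ((9 - 23/2) + 4299)*4806 = (-5/2 + 4299)*4806 = (8593/2)*4806 = 20648979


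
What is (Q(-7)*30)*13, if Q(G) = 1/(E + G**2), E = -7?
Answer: 65/7 ≈ 9.2857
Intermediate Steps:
Q(G) = 1/(-7 + G**2)
(Q(-7)*30)*13 = (30/(-7 + (-7)**2))*13 = (30/(-7 + 49))*13 = (30/42)*13 = ((1/42)*30)*13 = (5/7)*13 = 65/7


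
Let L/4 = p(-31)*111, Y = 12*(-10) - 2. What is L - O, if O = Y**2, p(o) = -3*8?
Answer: -25540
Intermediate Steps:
p(o) = -24
Y = -122 (Y = -120 - 2 = -122)
L = -10656 (L = 4*(-24*111) = 4*(-2664) = -10656)
O = 14884 (O = (-122)**2 = 14884)
L - O = -10656 - 1*14884 = -10656 - 14884 = -25540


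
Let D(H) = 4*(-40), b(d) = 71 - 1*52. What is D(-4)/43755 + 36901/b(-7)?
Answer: 322920043/166269 ≈ 1942.2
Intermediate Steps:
b(d) = 19 (b(d) = 71 - 52 = 19)
D(H) = -160
D(-4)/43755 + 36901/b(-7) = -160/43755 + 36901/19 = -160*1/43755 + 36901*(1/19) = -32/8751 + 36901/19 = 322920043/166269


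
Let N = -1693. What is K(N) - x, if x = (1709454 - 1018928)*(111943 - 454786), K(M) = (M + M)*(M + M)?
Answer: 236753470414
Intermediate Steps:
K(M) = 4*M² (K(M) = (2*M)*(2*M) = 4*M²)
x = -236742005418 (x = 690526*(-342843) = -236742005418)
K(N) - x = 4*(-1693)² - 1*(-236742005418) = 4*2866249 + 236742005418 = 11464996 + 236742005418 = 236753470414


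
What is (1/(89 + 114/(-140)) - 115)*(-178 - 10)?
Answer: 133447100/6173 ≈ 21618.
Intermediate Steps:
(1/(89 + 114/(-140)) - 115)*(-178 - 10) = (1/(89 + 114*(-1/140)) - 115)*(-188) = (1/(89 - 57/70) - 115)*(-188) = (1/(6173/70) - 115)*(-188) = (70/6173 - 115)*(-188) = -709825/6173*(-188) = 133447100/6173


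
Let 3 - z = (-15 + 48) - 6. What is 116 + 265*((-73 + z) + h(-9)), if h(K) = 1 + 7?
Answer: -23469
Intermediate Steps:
h(K) = 8
z = -24 (z = 3 - ((-15 + 48) - 6) = 3 - (33 - 6) = 3 - 1*27 = 3 - 27 = -24)
116 + 265*((-73 + z) + h(-9)) = 116 + 265*((-73 - 24) + 8) = 116 + 265*(-97 + 8) = 116 + 265*(-89) = 116 - 23585 = -23469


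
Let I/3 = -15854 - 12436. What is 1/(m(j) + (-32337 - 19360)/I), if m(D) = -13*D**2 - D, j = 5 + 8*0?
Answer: -84870/27955403 ≈ -0.0030359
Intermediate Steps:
I = -84870 (I = 3*(-15854 - 12436) = 3*(-28290) = -84870)
j = 5 (j = 5 + 0 = 5)
m(D) = -D - 13*D**2
1/(m(j) + (-32337 - 19360)/I) = 1/(-1*5*(1 + 13*5) + (-32337 - 19360)/(-84870)) = 1/(-1*5*(1 + 65) - 51697*(-1/84870)) = 1/(-1*5*66 + 51697/84870) = 1/(-330 + 51697/84870) = 1/(-27955403/84870) = -84870/27955403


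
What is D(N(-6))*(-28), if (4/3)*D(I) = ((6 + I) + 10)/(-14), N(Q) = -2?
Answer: 21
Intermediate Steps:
D(I) = -6/7 - 3*I/56 (D(I) = 3*(((6 + I) + 10)/(-14))/4 = 3*((16 + I)*(-1/14))/4 = 3*(-8/7 - I/14)/4 = -6/7 - 3*I/56)
D(N(-6))*(-28) = (-6/7 - 3/56*(-2))*(-28) = (-6/7 + 3/28)*(-28) = -3/4*(-28) = 21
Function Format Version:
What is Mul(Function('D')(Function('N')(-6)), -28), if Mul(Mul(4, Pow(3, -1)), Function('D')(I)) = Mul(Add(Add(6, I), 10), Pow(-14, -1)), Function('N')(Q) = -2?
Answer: 21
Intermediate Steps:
Function('D')(I) = Add(Rational(-6, 7), Mul(Rational(-3, 56), I)) (Function('D')(I) = Mul(Rational(3, 4), Mul(Add(Add(6, I), 10), Pow(-14, -1))) = Mul(Rational(3, 4), Mul(Add(16, I), Rational(-1, 14))) = Mul(Rational(3, 4), Add(Rational(-8, 7), Mul(Rational(-1, 14), I))) = Add(Rational(-6, 7), Mul(Rational(-3, 56), I)))
Mul(Function('D')(Function('N')(-6)), -28) = Mul(Add(Rational(-6, 7), Mul(Rational(-3, 56), -2)), -28) = Mul(Add(Rational(-6, 7), Rational(3, 28)), -28) = Mul(Rational(-3, 4), -28) = 21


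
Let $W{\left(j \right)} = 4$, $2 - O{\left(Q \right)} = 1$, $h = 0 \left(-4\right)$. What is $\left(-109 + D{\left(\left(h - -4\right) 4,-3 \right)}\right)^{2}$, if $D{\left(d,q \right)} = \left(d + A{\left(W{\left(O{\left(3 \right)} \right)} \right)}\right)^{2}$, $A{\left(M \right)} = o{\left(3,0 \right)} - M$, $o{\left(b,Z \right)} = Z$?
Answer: $1225$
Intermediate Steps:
$h = 0$
$O{\left(Q \right)} = 1$ ($O{\left(Q \right)} = 2 - 1 = 1$)
$A{\left(M \right)} = - M$ ($A{\left(M \right)} = 0 - M = - M$)
$D{\left(d,q \right)} = \left(-4 + d\right)^{2}$ ($D{\left(d,q \right)} = \left(d - 4\right)^{2} = \left(-4 + d\right)^{2}$)
$\left(-109 + D{\left(\left(h - -4\right) 4,-3 \right)}\right)^{2} = \left(-109 + \left(-4 + \left(0 - -4\right) 4\right)^{2}\right)^{2} = \left(-109 + \left(-4 + \left(0 + 4\right) 4\right)^{2}\right)^{2} = \left(-109 + \left(-4 + 4 \cdot 4\right)^{2}\right)^{2} = \left(-109 + \left(-4 + 16\right)^{2}\right)^{2} = \left(-109 + 12^{2}\right)^{2} = \left(-109 + 144\right)^{2} = 35^{2} = 1225$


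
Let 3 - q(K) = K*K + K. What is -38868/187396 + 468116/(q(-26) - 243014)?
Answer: -2208947311/1037752199 ≈ -2.1286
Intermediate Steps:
q(K) = 3 - K - K² (q(K) = 3 - (K*K + K) = 3 - (K² + K) = 3 - (K + K²) = 3 + (-K - K²) = 3 - K - K²)
-38868/187396 + 468116/(q(-26) - 243014) = -38868/187396 + 468116/((3 - 1*(-26) - 1*(-26)²) - 243014) = -38868*1/187396 + 468116/((3 + 26 - 1*676) - 243014) = -9717/46849 + 468116/((3 + 26 - 676) - 243014) = -9717/46849 + 468116/(-647 - 243014) = -9717/46849 + 468116/(-243661) = -9717/46849 + 468116*(-1/243661) = -9717/46849 - 42556/22151 = -2208947311/1037752199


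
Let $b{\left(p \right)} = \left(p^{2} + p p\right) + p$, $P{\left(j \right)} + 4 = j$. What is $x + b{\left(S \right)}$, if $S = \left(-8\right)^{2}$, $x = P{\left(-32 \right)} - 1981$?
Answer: $6239$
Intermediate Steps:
$P{\left(j \right)} = -4 + j$
$x = -2017$ ($x = \left(-4 - 32\right) - 1981 = -36 - 1981 = -2017$)
$S = 64$
$b{\left(p \right)} = p + 2 p^{2}$ ($b{\left(p \right)} = \left(p^{2} + p^{2}\right) + p = 2 p^{2} + p = p + 2 p^{2}$)
$x + b{\left(S \right)} = -2017 + 64 \left(1 + 2 \cdot 64\right) = -2017 + 64 \left(1 + 128\right) = -2017 + 64 \cdot 129 = -2017 + 8256 = 6239$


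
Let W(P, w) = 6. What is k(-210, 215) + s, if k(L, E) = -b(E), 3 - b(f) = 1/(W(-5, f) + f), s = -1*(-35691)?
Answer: 7887049/221 ≈ 35688.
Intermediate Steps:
s = 35691
b(f) = 3 - 1/(6 + f)
k(L, E) = -(17 + 3*E)/(6 + E)
k(-210, 215) + s = (-17 - 3*215)/(6 + 215) + 35691 = (-17 - 645)/221 + 35691 = (1/221)*(-662) + 35691 = -662/221 + 35691 = 7887049/221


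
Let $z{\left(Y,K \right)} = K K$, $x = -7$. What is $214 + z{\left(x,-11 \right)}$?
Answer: $335$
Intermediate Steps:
$z{\left(Y,K \right)} = K^{2}$
$214 + z{\left(x,-11 \right)} = 214 + \left(-11\right)^{2} = 214 + 121 = 335$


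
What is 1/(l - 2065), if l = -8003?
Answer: -1/10068 ≈ -9.9325e-5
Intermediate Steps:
1/(l - 2065) = 1/(-8003 - 2065) = 1/(-10068) = -1/10068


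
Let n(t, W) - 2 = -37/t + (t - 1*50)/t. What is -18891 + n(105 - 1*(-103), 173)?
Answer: -3928791/208 ≈ -18888.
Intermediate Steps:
n(t, W) = 2 - 37/t + (-50 + t)/t (n(t, W) = 2 + (-37/t + (t - 1*50)/t) = 2 + (-37/t + (t - 50)/t) = 2 + (-37/t + (-50 + t)/t) = 2 - 37/t + (-50 + t)/t)
-18891 + n(105 - 1*(-103), 173) = -18891 + (3 - 87/(105 - 1*(-103))) = -18891 + (3 - 87/(105 + 103)) = -18891 + (3 - 87/208) = -18891 + 537/208 = -3928791/208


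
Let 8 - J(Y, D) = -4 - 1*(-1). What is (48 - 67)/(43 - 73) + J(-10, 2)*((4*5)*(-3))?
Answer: -19781/30 ≈ -659.37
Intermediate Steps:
J(Y, D) = 11 (J(Y, D) = 8 - (-4 - 1*(-1)) = 8 - (-4 + 1) = 8 - 1*(-3) = 8 + 3 = 11)
(48 - 67)/(43 - 73) + J(-10, 2)*((4*5)*(-3)) = (48 - 67)/(43 - 73) + 11*((4*5)*(-3)) = -19/(-30) + 11*(20*(-3)) = -19*(-1/30) + 11*(-60) = 19/30 - 660 = -19781/30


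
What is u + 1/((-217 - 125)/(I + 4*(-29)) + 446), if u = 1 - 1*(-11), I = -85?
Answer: 360019/29996 ≈ 12.002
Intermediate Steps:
u = 12 (u = 1 + 11 = 12)
u + 1/((-217 - 125)/(I + 4*(-29)) + 446) = 12 + 1/((-217 - 125)/(-85 + 4*(-29)) + 446) = 12 + 1/(-342/(-85 - 116) + 446) = 12 + 1/(-342/(-201) + 446) = 12 + 1/(-342*(-1/201) + 446) = 12 + 1/(114/67 + 446) = 12 + 1/(29996/67) = 12 + 67/29996 = 360019/29996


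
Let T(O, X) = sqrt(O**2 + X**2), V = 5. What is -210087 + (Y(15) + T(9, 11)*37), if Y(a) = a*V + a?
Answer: -209997 + 37*sqrt(202) ≈ -2.0947e+5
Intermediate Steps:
Y(a) = 6*a (Y(a) = a*5 + a = 5*a + a = 6*a)
-210087 + (Y(15) + T(9, 11)*37) = -210087 + (6*15 + sqrt(9**2 + 11**2)*37) = -210087 + (90 + sqrt(81 + 121)*37) = -210087 + (90 + sqrt(202)*37) = -210087 + (90 + 37*sqrt(202)) = -209997 + 37*sqrt(202)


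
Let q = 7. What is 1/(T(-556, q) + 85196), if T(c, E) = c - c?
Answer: 1/85196 ≈ 1.1738e-5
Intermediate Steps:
T(c, E) = 0
1/(T(-556, q) + 85196) = 1/(0 + 85196) = 1/85196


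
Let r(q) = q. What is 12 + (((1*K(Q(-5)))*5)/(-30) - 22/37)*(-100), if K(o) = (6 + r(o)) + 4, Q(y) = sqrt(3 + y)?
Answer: 26432/111 + 50*I*sqrt(2)/3 ≈ 238.13 + 23.57*I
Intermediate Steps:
K(o) = 10 + o (K(o) = (6 + o) + 4 = 10 + o)
12 + (((1*K(Q(-5)))*5)/(-30) - 22/37)*(-100) = 12 + (((1*(10 + sqrt(3 - 5)))*5)/(-30) - 22/37)*(-100) = 12 + (((1*(10 + sqrt(-2)))*5)*(-1/30) - 22*1/37)*(-100) = 12 + (((1*(10 + I*sqrt(2)))*5)*(-1/30) - 22/37)*(-100) = 12 + (((10 + I*sqrt(2))*5)*(-1/30) - 22/37)*(-100) = 12 + ((50 + 5*I*sqrt(2))*(-1/30) - 22/37)*(-100) = 12 + ((-5/3 - I*sqrt(2)/6) - 22/37)*(-100) = 12 + (-251/111 - I*sqrt(2)/6)*(-100) = 12 + (25100/111 + 50*I*sqrt(2)/3) = 26432/111 + 50*I*sqrt(2)/3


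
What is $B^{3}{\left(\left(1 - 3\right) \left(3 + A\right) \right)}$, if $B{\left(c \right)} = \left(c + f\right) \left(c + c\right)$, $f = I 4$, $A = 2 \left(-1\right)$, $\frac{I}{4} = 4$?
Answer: $-15252992$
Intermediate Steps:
$I = 16$ ($I = 4 \cdot 4 = 16$)
$A = -2$
$f = 64$ ($f = 16 \cdot 4 = 64$)
$B{\left(c \right)} = 2 c \left(64 + c\right)$ ($B{\left(c \right)} = \left(c + 64\right) \left(c + c\right) = \left(64 + c\right) 2 c = 2 c \left(64 + c\right)$)
$B^{3}{\left(\left(1 - 3\right) \left(3 + A\right) \right)} = \left(2 \left(1 - 3\right) \left(3 - 2\right) \left(64 + \left(1 - 3\right) \left(3 - 2\right)\right)\right)^{3} = \left(2 \left(\left(-2\right) 1\right) \left(64 - 2\right)\right)^{3} = \left(2 \left(-2\right) \left(64 - 2\right)\right)^{3} = \left(2 \left(-2\right) 62\right)^{3} = \left(-248\right)^{3} = -15252992$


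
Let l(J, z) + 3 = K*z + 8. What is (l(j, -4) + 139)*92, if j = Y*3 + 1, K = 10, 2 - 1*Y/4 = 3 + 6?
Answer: 9568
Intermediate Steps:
Y = -28 (Y = 8 - 4*(3 + 6) = 8 - 4*9 = 8 - 36 = -28)
j = -83 (j = -28*3 + 1 = -84 + 1 = -83)
l(J, z) = 5 + 10*z (l(J, z) = -3 + (10*z + 8) = -3 + (8 + 10*z) = 5 + 10*z)
(l(j, -4) + 139)*92 = ((5 + 10*(-4)) + 139)*92 = ((5 - 40) + 139)*92 = (-35 + 139)*92 = 104*92 = 9568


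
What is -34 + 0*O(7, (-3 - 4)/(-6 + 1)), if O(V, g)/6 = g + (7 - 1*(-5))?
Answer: -34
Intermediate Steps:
O(V, g) = 72 + 6*g (O(V, g) = 6*(g + (7 - 1*(-5))) = 6*(g + (7 + 5)) = 6*(g + 12) = 6*(12 + g) = 72 + 6*g)
-34 + 0*O(7, (-3 - 4)/(-6 + 1)) = -34 + 0*(72 + 6*((-3 - 4)/(-6 + 1))) = -34 + 0*(72 + 6*(-7/(-5))) = -34 + 0*(72 + 6*(-7*(-⅕))) = -34 + 0*(72 + 6*(7/5)) = -34 + 0*(72 + 42/5) = -34 + 0*(402/5) = -34 + 0 = -34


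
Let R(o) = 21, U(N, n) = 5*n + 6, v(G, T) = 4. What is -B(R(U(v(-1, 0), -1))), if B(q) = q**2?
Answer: -441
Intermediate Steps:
U(N, n) = 6 + 5*n
-B(R(U(v(-1, 0), -1))) = -1*21**2 = -1*441 = -441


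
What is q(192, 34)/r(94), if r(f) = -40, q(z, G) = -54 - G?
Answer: 11/5 ≈ 2.2000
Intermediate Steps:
q(192, 34)/r(94) = (-54 - 1*34)/(-40) = (-54 - 34)*(-1/40) = -88*(-1/40) = 11/5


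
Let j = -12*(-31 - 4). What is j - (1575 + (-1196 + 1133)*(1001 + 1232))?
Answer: 139524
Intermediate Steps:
j = 420 (j = -12*(-35) = 420)
j - (1575 + (-1196 + 1133)*(1001 + 1232)) = 420 - (1575 + (-1196 + 1133)*(1001 + 1232)) = 420 - (1575 - 63*2233) = 420 - (1575 - 140679) = 420 - 1*(-139104) = 420 + 139104 = 139524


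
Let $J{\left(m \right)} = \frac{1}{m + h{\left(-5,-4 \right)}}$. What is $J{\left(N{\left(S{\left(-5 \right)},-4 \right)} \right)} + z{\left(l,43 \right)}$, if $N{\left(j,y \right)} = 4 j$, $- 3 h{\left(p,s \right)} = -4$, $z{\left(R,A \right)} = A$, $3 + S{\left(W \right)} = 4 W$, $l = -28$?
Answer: $\frac{11693}{272} \approx 42.989$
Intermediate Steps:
$S{\left(W \right)} = -3 + 4 W$
$h{\left(p,s \right)} = \frac{4}{3}$ ($h{\left(p,s \right)} = \left(- \frac{1}{3}\right) \left(-4\right) = \frac{4}{3}$)
$J{\left(m \right)} = \frac{1}{\frac{4}{3} + m}$ ($J{\left(m \right)} = \frac{1}{m + \frac{4}{3}} = \frac{1}{\frac{4}{3} + m}$)
$J{\left(N{\left(S{\left(-5 \right)},-4 \right)} \right)} + z{\left(l,43 \right)} = \frac{3}{4 + 3 \cdot 4 \left(-3 + 4 \left(-5\right)\right)} + 43 = \frac{3}{4 + 3 \cdot 4 \left(-3 - 20\right)} + 43 = \frac{3}{4 + 3 \cdot 4 \left(-23\right)} + 43 = \frac{3}{4 + 3 \left(-92\right)} + 43 = \frac{3}{4 - 276} + 43 = \frac{3}{-272} + 43 = 3 \left(- \frac{1}{272}\right) + 43 = - \frac{3}{272} + 43 = \frac{11693}{272}$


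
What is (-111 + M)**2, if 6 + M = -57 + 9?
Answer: 27225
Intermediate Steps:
M = -54 (M = -6 + (-57 + 9) = -6 - 48 = -54)
(-111 + M)**2 = (-111 - 54)**2 = (-165)**2 = 27225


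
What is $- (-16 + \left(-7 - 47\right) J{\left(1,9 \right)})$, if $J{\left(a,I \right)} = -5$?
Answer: $-254$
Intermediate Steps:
$- (-16 + \left(-7 - 47\right) J{\left(1,9 \right)}) = - (-16 + \left(-7 - 47\right) \left(-5\right)) = - (-16 - -270) = - (-16 + 270) = \left(-1\right) 254 = -254$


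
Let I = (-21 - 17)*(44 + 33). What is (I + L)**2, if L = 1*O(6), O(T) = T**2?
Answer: 8352100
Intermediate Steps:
L = 36 (L = 1*6**2 = 1*36 = 36)
I = -2926 (I = -38*77 = -2926)
(I + L)**2 = (-2926 + 36)**2 = (-2890)**2 = 8352100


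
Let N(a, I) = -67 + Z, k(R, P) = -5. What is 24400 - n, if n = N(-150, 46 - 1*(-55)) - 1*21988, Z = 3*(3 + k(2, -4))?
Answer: 46461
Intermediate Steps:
Z = -6 (Z = 3*(3 - 5) = 3*(-2) = -6)
N(a, I) = -73 (N(a, I) = -67 - 6 = -73)
n = -22061 (n = -73 - 1*21988 = -73 - 21988 = -22061)
24400 - n = 24400 - 1*(-22061) = 24400 + 22061 = 46461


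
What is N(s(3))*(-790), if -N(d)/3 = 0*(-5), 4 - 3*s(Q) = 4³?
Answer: 0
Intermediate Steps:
s(Q) = -20 (s(Q) = 4/3 - ⅓*4³ = 4/3 - ⅓*64 = 4/3 - 64/3 = -20)
N(d) = 0 (N(d) = -0*(-5) = -3*0 = 0)
N(s(3))*(-790) = 0*(-790) = 0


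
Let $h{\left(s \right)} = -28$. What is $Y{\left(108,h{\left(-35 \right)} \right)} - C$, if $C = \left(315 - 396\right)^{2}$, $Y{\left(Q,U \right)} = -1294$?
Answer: $-7855$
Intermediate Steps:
$C = 6561$ ($C = \left(-81\right)^{2} = 6561$)
$Y{\left(108,h{\left(-35 \right)} \right)} - C = -1294 - 6561 = -7855$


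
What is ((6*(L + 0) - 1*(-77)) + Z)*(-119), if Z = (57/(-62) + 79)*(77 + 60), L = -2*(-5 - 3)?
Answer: -80199217/62 ≈ -1.2935e+6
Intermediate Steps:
L = 16 (L = -2*(-8) = 16)
Z = 663217/62 (Z = (57*(-1/62) + 79)*137 = (-57/62 + 79)*137 = (4841/62)*137 = 663217/62 ≈ 10697.)
((6*(L + 0) - 1*(-77)) + Z)*(-119) = ((6*(16 + 0) - 1*(-77)) + 663217/62)*(-119) = ((6*16 + 77) + 663217/62)*(-119) = ((96 + 77) + 663217/62)*(-119) = (173 + 663217/62)*(-119) = (673943/62)*(-119) = -80199217/62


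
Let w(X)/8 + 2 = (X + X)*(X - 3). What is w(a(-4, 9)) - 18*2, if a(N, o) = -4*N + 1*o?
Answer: 8748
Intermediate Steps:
a(N, o) = o - 4*N (a(N, o) = -4*N + o = o - 4*N)
w(X) = -16 + 16*X*(-3 + X) (w(X) = -16 + 8*((X + X)*(X - 3)) = -16 + 8*((2*X)*(-3 + X)) = -16 + 8*(2*X*(-3 + X)) = -16 + 16*X*(-3 + X))
w(a(-4, 9)) - 18*2 = (-16 - 48*(9 - 4*(-4)) + 16*(9 - 4*(-4))**2) - 18*2 = (-16 - 48*(9 + 16) + 16*(9 + 16)**2) - 36 = (-16 - 48*25 + 16*25**2) - 36 = (-16 - 1200 + 16*625) - 36 = (-16 - 1200 + 10000) - 36 = 8784 - 36 = 8748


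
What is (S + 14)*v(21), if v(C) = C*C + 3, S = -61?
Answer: -20868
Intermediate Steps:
v(C) = 3 + C² (v(C) = C² + 3 = 3 + C²)
(S + 14)*v(21) = (-61 + 14)*(3 + 21²) = -47*(3 + 441) = -47*444 = -20868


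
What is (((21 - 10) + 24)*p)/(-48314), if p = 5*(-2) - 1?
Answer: 55/6902 ≈ 0.0079687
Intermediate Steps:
p = -11 (p = -10 - 1 = -11)
(((21 - 10) + 24)*p)/(-48314) = (((21 - 10) + 24)*(-11))/(-48314) = ((11 + 24)*(-11))*(-1/48314) = (35*(-11))*(-1/48314) = -385*(-1/48314) = 55/6902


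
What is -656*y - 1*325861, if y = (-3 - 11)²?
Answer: -454437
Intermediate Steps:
y = 196 (y = (-14)² = 196)
-656*y - 1*325861 = -656*196 - 1*325861 = -128576 - 325861 = -454437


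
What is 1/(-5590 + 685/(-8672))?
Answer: -8672/48477165 ≈ -0.00017889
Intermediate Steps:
1/(-5590 + 685/(-8672)) = 1/(-5590 + 685*(-1/8672)) = 1/(-5590 - 685/8672) = 1/(-48477165/8672) = -8672/48477165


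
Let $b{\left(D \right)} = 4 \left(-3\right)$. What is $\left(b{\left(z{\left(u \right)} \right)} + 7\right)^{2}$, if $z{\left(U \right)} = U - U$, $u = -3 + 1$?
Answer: $25$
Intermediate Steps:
$u = -2$
$z{\left(U \right)} = 0$
$b{\left(D \right)} = -12$
$\left(b{\left(z{\left(u \right)} \right)} + 7\right)^{2} = \left(-12 + 7\right)^{2} = \left(-5\right)^{2} = 25$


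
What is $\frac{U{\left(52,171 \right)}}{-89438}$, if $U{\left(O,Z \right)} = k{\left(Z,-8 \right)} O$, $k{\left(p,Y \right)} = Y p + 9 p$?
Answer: $- \frac{4446}{44719} \approx -0.099421$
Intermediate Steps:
$k{\left(p,Y \right)} = 9 p + Y p$
$U{\left(O,Z \right)} = O Z$ ($U{\left(O,Z \right)} = Z \left(9 - 8\right) O = Z 1 O = Z O = O Z$)
$\frac{U{\left(52,171 \right)}}{-89438} = \frac{52 \cdot 171}{-89438} = 8892 \left(- \frac{1}{89438}\right) = - \frac{4446}{44719}$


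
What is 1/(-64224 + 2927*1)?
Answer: -1/61297 ≈ -1.6314e-5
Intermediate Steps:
1/(-64224 + 2927*1) = 1/(-64224 + 2927) = 1/(-61297) = -1/61297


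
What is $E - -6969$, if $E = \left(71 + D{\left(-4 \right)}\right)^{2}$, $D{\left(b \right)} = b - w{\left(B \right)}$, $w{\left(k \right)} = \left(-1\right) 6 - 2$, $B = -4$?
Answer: $12594$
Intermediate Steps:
$w{\left(k \right)} = -8$ ($w{\left(k \right)} = -6 - 2 = -8$)
$D{\left(b \right)} = 8 + b$ ($D{\left(b \right)} = b - -8 = b + 8 = 8 + b$)
$E = 5625$ ($E = \left(71 + \left(8 - 4\right)\right)^{2} = \left(71 + 4\right)^{2} = 75^{2} = 5625$)
$E - -6969 = 5625 - -6969 = 5625 + 6969 = 12594$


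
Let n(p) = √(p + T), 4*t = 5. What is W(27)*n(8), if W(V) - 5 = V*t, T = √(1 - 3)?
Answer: 155*√(8 + I*√2)/4 ≈ 110.03 + 9.6502*I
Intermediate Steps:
t = 5/4 (t = (¼)*5 = 5/4 ≈ 1.2500)
T = I*√2 (T = √(-2) = I*√2 ≈ 1.4142*I)
W(V) = 5 + 5*V/4 (W(V) = 5 + V*(5/4) = 5 + 5*V/4)
n(p) = √(p + I*√2)
W(27)*n(8) = (5 + (5/4)*27)*√(8 + I*√2) = (5 + 135/4)*√(8 + I*√2) = 155*√(8 + I*√2)/4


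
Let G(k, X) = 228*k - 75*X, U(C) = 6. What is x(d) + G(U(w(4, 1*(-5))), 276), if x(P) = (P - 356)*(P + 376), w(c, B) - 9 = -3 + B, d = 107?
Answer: -139599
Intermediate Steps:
w(c, B) = 6 + B (w(c, B) = 9 + (-3 + B) = 6 + B)
x(P) = (-356 + P)*(376 + P)
G(k, X) = -75*X + 228*k
x(d) + G(U(w(4, 1*(-5))), 276) = (-133856 + 107² + 20*107) + (-75*276 + 228*6) = (-133856 + 11449 + 2140) + (-20700 + 1368) = -120267 - 19332 = -139599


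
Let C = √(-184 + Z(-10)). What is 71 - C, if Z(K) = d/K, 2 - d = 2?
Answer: 71 - 2*I*√46 ≈ 71.0 - 13.565*I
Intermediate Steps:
d = 0 (d = 2 - 1*2 = 2 - 2 = 0)
Z(K) = 0 (Z(K) = 0/K = 0)
C = 2*I*√46 (C = √(-184 + 0) = √(-184) = 2*I*√46 ≈ 13.565*I)
71 - C = 71 - 2*I*√46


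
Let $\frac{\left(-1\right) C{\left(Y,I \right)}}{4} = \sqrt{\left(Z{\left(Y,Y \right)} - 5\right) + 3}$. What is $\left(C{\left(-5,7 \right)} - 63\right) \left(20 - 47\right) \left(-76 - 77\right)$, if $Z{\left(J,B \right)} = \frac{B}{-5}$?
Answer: $-260253 - 16524 i \approx -2.6025 \cdot 10^{5} - 16524.0 i$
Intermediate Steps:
$Z{\left(J,B \right)} = - \frac{B}{5}$ ($Z{\left(J,B \right)} = B \left(- \frac{1}{5}\right) = - \frac{B}{5}$)
$C{\left(Y,I \right)} = - 4 \sqrt{-2 - \frac{Y}{5}}$ ($C{\left(Y,I \right)} = - 4 \sqrt{\left(- \frac{Y}{5} - 5\right) + 3} = - 4 \sqrt{\left(-5 - \frac{Y}{5}\right) + 3} = - 4 \sqrt{-2 - \frac{Y}{5}}$)
$\left(C{\left(-5,7 \right)} - 63\right) \left(20 - 47\right) \left(-76 - 77\right) = \left(- \frac{4 \sqrt{-50 - -25}}{5} - 63\right) \left(20 - 47\right) \left(-76 - 77\right) = \left(- \frac{4 \sqrt{-50 + 25}}{5} - 63\right) \left(\left(-27\right) \left(-153\right)\right) = \left(- \frac{4 \sqrt{-25}}{5} - 63\right) 4131 = \left(- \frac{4 \cdot 5 i}{5} - 63\right) 4131 = \left(- 4 i - 63\right) 4131 = \left(-63 - 4 i\right) 4131 = -260253 - 16524 i$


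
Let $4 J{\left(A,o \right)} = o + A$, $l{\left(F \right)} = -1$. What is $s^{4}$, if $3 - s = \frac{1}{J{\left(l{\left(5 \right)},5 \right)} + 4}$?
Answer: $\frac{38416}{625} \approx 61.466$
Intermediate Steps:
$J{\left(A,o \right)} = \frac{A}{4} + \frac{o}{4}$ ($J{\left(A,o \right)} = \frac{o + A}{4} = \frac{A + o}{4} = \frac{A}{4} + \frac{o}{4}$)
$s = \frac{14}{5}$ ($s = 3 - \frac{1}{\left(\frac{1}{4} \left(-1\right) + \frac{1}{4} \cdot 5\right) + 4} = 3 - \frac{1}{\left(- \frac{1}{4} + \frac{5}{4}\right) + 4} = 3 - \frac{1}{1 + 4} = 3 - \frac{1}{5} = \frac{14}{5} \approx 2.8$)
$s^{4} = \left(\frac{14}{5}\right)^{4} = \frac{38416}{625}$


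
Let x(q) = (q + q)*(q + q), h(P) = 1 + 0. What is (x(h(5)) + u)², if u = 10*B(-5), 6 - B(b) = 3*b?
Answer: 45796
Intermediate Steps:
B(b) = 6 - 3*b
h(P) = 1
x(q) = 4*q² (x(q) = (2*q)*(2*q) = 4*q²)
u = 210 (u = 10*(6 - 3*(-5)) = 10*(6 + 15) = 10*21 = 210)
(x(h(5)) + u)² = (4*1² + 210)² = (4*1 + 210)² = (4 + 210)² = 214² = 45796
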